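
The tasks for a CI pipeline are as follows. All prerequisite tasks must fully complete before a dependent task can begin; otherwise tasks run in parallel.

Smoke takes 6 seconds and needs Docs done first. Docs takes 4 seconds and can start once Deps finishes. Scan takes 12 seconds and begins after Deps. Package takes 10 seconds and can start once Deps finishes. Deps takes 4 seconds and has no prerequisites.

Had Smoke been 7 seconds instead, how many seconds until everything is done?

16

Critical path before the change: Deps→Scan = 4+12 = 16 giving 16 seconds.
Smoke is off the critical path — its longest chain is 14 seconds, giving 2 of slack.
That remains the longest chain; total 16 seconds.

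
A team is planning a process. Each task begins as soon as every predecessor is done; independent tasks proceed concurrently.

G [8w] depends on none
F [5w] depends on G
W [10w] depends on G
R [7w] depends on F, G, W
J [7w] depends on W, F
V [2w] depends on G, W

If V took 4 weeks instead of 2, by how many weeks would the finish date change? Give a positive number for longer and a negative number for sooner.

Baseline: G→W→R = 8+10+7 = 25 → 25 weeks.
V is off the critical path — its longest chain is 20 weeks, giving 5 of slack.
The critical path is still G→W→R; finish is now 25 weeks.
Change in finish: 25 − 25 = +0 weeks.

0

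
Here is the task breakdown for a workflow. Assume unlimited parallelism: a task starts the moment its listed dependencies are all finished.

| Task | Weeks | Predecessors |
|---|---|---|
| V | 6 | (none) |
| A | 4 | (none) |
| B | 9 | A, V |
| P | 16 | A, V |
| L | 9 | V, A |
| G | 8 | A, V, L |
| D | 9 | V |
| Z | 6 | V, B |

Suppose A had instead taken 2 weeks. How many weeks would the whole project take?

23

Baseline: V→L→G = 6+9+8 = 23 → 23 weeks.
A has 2 weeks of float (longest path through it is 21).
The critical path is still V→L→G; finish is now 23 weeks.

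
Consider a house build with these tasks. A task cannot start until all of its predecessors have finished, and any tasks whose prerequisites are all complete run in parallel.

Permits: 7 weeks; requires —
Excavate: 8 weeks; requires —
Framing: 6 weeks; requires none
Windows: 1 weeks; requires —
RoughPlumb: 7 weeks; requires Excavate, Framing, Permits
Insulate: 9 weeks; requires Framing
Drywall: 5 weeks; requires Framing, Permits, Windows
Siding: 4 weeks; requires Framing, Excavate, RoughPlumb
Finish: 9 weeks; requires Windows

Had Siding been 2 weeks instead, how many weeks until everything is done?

17

Critical path before the change: Excavate→RoughPlumb→Siding = 8+7+4 = 19 giving 19 weeks.
Siding lies on that path, so at 2 weeks the path becomes 17 weeks.
No other chain overtakes it, so the finish is 17 weeks.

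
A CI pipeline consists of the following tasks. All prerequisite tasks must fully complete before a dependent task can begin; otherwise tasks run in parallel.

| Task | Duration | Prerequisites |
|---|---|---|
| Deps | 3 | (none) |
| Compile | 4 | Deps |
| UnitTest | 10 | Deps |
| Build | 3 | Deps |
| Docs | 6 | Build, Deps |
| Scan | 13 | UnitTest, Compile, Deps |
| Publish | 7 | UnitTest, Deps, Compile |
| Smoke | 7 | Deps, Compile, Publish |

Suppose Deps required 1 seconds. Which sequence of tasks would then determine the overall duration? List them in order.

Baseline: Deps→UnitTest→Publish→Smoke = 3+10+7+7 = 27 → 27 seconds.
Deps is on the critical path; changing it to 1 makes that path 25 seconds.
The critical path is still Deps→UnitTest→Publish→Smoke; finish is now 25 seconds.

Deps, UnitTest, Publish, Smoke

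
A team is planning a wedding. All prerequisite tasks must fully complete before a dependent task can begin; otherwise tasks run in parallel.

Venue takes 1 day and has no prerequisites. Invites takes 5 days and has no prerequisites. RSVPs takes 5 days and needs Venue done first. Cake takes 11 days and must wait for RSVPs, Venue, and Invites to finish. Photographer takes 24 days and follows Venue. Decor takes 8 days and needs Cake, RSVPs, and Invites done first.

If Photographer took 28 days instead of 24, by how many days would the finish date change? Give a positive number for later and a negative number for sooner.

4

Critical path before the change: Venue→Photographer = 1+24 = 25 giving 25 days.
Photographer is on the critical path; changing it to 28 makes that path 29 days.
The critical path is still Venue→Photographer; finish is now 29 days.
Change in finish: 29 − 25 = +4 days.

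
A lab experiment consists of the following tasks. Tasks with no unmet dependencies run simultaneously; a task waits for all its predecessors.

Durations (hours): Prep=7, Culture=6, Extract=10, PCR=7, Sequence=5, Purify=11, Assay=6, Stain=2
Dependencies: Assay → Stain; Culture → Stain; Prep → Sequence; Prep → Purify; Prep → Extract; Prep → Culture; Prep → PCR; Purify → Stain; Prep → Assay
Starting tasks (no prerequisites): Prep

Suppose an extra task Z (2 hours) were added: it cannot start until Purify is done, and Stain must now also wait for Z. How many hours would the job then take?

Originally the job takes 20 hours.
With Z inserted, Stain now waits for max(Culture, Purify, Assay, Z).
New critical path: Prep→Purify→Z→Stain = 7+11+2+2 = 22 ⇒ 22 hours.

22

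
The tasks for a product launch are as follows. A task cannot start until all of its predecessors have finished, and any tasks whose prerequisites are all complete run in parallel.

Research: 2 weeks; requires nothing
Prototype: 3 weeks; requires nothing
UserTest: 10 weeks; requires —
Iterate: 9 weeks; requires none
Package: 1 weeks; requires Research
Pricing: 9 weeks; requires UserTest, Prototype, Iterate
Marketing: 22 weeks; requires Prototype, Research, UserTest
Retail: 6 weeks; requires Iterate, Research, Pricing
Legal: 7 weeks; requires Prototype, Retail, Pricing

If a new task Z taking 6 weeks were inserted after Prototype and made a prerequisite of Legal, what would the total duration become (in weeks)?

Originally the schedule takes 32 weeks.
With Z inserted, Legal now waits for max(Prototype, Retail, Pricing, Z).
New critical path: UserTest→Pricing→Retail→Legal = 10+9+6+7 = 32 ⇒ 32 weeks.

32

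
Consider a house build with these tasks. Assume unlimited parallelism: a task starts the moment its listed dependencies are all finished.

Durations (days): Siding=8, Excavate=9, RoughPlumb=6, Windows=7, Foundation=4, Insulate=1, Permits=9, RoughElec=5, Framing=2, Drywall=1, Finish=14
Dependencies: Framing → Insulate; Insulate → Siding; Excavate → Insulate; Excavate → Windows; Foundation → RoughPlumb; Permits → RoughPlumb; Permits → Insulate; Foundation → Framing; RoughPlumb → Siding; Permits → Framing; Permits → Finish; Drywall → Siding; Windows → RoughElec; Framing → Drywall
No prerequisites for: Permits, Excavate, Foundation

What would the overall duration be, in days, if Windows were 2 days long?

As given, the longest chain is Permits→RoughPlumb→Siding = 9+6+8 = 23, so the finish is 23 days.
Windows has 2 days of float (longest path through it is 21).
The critical path is still Permits→RoughPlumb→Siding; finish is now 23 days.

23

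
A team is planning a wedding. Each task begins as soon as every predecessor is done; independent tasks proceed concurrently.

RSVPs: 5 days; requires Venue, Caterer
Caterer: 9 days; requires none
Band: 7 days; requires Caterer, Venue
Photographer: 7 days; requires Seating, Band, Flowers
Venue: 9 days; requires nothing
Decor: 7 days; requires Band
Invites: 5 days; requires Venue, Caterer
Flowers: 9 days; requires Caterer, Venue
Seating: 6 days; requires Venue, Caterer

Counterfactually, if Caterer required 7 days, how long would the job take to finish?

25

Baseline: Caterer→Flowers→Photographer = 9+9+7 = 25 → 25 days.
Since Caterer is critical, the -2 change carries straight to that chain (now 23 days).
New critical path: Venue→Flowers→Photographer = 9+9+7 = 25 ⇒ 25 days.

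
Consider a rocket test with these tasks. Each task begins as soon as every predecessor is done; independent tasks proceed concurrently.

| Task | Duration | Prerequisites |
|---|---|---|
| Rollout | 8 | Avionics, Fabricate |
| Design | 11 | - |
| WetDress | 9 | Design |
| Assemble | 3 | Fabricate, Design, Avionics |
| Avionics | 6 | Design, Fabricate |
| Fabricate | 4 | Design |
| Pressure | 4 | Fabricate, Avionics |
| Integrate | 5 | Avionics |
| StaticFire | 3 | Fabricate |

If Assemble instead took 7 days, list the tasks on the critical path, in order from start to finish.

Design, Fabricate, Avionics, Rollout

The binding path is Design→Fabricate→Avionics→Rollout = 11+4+6+8 = 29; finish at 29 days.
Assemble is off the critical path — its longest chain is 24 days, giving 5 of slack.
No other chain overtakes it, so the finish is 29 days.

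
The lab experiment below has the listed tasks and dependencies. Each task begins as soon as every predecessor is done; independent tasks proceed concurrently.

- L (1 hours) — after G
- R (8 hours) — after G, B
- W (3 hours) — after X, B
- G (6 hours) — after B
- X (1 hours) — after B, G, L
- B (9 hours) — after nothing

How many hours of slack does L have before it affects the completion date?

B→G→R = 9+6+8 = 23 sets the makespan at 23 hours.
L finishes as early as 16 and must finish by 19.
So L can slip 19 − 16 = 3 hours.

3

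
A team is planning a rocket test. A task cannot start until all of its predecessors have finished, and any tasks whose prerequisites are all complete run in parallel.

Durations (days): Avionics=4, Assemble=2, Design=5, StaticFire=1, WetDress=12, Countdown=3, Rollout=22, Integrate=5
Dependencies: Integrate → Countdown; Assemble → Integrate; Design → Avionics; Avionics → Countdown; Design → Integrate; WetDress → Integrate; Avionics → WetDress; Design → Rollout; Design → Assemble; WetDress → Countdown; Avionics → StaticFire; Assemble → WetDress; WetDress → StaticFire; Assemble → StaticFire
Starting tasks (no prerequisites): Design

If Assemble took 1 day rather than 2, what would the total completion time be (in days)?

29

The binding path is Design→Avionics→WetDress→Integrate→Countdown = 5+4+12+5+3 = 29; finish at 29 days.
Assemble is off the critical path — its longest chain is 27 days, giving 2 of slack.
That remains the longest chain; total 29 days.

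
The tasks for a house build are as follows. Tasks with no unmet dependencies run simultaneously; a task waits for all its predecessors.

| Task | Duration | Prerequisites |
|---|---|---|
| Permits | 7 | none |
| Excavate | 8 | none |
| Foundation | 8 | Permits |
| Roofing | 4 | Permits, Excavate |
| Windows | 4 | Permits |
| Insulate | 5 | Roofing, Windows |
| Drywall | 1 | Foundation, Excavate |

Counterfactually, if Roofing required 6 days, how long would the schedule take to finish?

Critical path before the change: Excavate→Roofing→Insulate = 8+4+5 = 17 giving 17 days.
Roofing is on the critical path; changing it to 6 makes that path 19 days.
The critical path is still Excavate→Roofing→Insulate; finish is now 19 days.

19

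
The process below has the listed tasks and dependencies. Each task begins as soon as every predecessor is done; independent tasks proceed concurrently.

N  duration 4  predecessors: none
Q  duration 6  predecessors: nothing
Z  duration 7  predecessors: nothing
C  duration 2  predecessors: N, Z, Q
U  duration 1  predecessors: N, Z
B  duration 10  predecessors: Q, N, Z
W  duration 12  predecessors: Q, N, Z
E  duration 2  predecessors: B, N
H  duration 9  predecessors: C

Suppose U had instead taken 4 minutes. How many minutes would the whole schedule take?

19

Actual critical path: Z→B→E = 7+10+2 = 19 ⇒ 19 minutes.
The longest path through U is only 8 minutes, so U has float 11.
That remains the longest chain; total 19 minutes.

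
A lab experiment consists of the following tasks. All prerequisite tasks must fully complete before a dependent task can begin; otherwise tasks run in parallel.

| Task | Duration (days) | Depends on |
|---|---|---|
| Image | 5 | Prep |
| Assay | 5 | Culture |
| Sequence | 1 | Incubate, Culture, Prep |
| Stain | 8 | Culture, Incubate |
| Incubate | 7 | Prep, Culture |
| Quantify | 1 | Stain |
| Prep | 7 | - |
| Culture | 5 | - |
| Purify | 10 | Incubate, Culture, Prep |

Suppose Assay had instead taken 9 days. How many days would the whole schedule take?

24

Actual critical path: Prep→Incubate→Purify = 7+7+10 = 24 ⇒ 24 days.
Assay is off the critical path — its longest chain is 10 days, giving 14 of slack.
No other chain overtakes it, so the finish is 24 days.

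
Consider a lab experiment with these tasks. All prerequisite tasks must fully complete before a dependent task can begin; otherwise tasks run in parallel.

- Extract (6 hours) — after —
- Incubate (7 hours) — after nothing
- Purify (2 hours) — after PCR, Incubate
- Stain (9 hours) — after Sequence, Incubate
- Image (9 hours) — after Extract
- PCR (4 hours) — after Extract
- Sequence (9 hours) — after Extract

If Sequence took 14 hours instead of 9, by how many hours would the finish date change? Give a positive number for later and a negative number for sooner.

5

As given, the longest chain is Extract→Sequence→Stain = 6+9+9 = 24, so the finish is 24 hours.
Sequence lies on that path, so at 14 hours the path becomes 29 hours.
No other chain overtakes it, so the finish is 29 hours.
Change in finish: 29 − 24 = +5 hours.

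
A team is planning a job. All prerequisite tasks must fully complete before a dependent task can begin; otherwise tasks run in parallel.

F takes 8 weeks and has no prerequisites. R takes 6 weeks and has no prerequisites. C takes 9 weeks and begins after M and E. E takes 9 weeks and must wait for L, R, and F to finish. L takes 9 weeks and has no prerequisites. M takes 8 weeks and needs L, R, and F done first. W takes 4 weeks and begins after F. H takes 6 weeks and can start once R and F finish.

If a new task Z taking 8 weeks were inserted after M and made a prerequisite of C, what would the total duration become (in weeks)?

34

Originally the schedule takes 27 weeks.
With Z inserted, C now waits for max(M, E, Z).
New critical path: L→M→Z→C = 9+8+8+9 = 34 ⇒ 34 weeks.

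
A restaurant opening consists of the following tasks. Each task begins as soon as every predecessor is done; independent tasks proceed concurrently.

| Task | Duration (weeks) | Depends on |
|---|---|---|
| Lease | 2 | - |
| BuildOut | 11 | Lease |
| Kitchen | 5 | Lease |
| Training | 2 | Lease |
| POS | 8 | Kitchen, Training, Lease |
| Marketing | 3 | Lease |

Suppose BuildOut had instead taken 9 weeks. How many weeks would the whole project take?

Actual critical path: Lease→Kitchen→POS = 2+5+8 = 15 ⇒ 15 weeks.
BuildOut has 2 weeks of float (longest path through it is 13).
The critical path is still Lease→Kitchen→POS; finish is now 15 weeks.

15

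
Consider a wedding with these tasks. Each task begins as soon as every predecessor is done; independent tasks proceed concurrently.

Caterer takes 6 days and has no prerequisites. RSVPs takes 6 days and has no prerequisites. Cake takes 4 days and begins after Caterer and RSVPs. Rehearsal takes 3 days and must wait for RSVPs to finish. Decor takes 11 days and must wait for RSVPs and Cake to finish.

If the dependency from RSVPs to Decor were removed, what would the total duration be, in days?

Before: longest chain Caterer→Cake→Decor = 6+4+11 = 21, finish 21.
Dropping RSVPs→Decor doesn't change Decor's earliest start (10); another predecessor still binds.
New critical path: Caterer→Cake→Decor = 6+4+11 = 21 ⇒ 21 days.

21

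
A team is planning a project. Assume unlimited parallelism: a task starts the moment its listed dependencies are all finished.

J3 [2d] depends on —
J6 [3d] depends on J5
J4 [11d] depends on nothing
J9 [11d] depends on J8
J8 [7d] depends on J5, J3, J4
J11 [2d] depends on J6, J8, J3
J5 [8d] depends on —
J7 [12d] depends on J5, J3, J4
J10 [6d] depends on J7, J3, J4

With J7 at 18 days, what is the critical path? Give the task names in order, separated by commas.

Baseline: J4→J7→J10 = 11+12+6 = 29 → 29 days.
J7 is on the critical path; changing it to 18 makes that path 35 days.
That remains the longest chain; total 35 days.

J4, J7, J10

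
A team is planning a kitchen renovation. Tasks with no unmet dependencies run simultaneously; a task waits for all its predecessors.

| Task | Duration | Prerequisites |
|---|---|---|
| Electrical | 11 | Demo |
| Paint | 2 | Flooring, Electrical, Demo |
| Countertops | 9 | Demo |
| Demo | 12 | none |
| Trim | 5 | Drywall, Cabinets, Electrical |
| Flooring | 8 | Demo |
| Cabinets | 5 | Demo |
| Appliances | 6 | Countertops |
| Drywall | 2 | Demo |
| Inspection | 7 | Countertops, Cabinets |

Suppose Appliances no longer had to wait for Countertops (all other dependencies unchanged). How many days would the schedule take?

Before: longest chain Demo→Electrical→Trim = 12+11+5 = 28, finish 28.
Without Countertops→Appliances, Appliances's earliest start moves from 21 to 0.
New critical path: Demo→Electrical→Trim = 12+11+5 = 28 ⇒ 28 days.

28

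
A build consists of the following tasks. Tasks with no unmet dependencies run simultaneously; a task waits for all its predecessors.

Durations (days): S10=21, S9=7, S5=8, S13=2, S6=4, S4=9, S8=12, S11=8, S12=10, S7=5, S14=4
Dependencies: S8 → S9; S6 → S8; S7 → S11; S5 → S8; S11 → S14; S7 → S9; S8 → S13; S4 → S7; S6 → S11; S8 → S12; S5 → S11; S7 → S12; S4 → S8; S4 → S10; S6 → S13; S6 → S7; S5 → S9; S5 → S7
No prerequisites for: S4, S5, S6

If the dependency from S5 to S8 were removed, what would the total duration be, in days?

31

With the dependency in place, S4→S8→S12 = 9+12+10 = 31 sets the finish at 31 days.
Dropping S5→S8 doesn't change S8's earliest start (9); another predecessor still binds.
The longest chain is now S4→S8→S12 = 9+12+10 = 31, so the project takes 31 days.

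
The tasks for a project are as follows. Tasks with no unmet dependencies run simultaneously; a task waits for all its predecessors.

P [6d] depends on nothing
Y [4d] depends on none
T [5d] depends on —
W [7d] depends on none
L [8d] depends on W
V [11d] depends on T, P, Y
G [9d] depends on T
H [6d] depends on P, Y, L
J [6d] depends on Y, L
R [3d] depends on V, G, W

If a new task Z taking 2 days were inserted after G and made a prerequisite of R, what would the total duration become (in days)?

Originally the project takes 21 days.
With Z inserted, R now waits for max(V, G, W, Z).
New critical path: W→L→H = 7+8+6 = 21 ⇒ 21 days.

21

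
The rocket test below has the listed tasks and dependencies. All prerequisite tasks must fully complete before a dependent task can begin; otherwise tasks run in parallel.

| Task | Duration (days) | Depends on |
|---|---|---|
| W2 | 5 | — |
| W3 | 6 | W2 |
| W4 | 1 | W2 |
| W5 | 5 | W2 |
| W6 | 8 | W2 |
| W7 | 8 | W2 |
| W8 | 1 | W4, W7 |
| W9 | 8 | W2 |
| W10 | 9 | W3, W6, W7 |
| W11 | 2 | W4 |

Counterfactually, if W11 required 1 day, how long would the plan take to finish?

Baseline: W2→W6→W10 = 5+8+9 = 22 → 22 days.
W11 has 14 days of float (longest path through it is 8).
The critical path is still W2→W6→W10; finish is now 22 days.

22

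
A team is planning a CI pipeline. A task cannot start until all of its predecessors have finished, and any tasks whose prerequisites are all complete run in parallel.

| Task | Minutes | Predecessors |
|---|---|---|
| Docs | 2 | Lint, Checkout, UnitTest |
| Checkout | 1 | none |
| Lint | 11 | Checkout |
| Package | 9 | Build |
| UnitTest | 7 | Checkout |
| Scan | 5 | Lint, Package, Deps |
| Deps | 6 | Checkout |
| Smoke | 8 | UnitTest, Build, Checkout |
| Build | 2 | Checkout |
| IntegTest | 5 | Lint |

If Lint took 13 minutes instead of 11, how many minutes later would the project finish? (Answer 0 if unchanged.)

The binding path is Checkout→Lint→IntegTest = 1+11+5 = 17; finish at 17 minutes.
Lint is on the critical path; changing it to 13 makes that path 19 minutes.
That remains the longest chain; total 19 minutes.
Change in finish: 19 − 17 = +2 minutes.

2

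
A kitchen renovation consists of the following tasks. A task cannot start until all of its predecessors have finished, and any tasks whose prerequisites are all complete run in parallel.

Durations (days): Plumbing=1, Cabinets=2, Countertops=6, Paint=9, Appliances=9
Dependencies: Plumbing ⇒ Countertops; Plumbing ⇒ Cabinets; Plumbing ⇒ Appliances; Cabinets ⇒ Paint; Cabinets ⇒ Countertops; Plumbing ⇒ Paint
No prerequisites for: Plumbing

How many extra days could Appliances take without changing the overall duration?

2

Critical path: Plumbing→Cabinets→Paint = 1+2+9 = 12, so the finish is 12 days.
The longest chain containing Appliances totals 10 days.
Slack of Appliances = 3 − 1 = 2 days.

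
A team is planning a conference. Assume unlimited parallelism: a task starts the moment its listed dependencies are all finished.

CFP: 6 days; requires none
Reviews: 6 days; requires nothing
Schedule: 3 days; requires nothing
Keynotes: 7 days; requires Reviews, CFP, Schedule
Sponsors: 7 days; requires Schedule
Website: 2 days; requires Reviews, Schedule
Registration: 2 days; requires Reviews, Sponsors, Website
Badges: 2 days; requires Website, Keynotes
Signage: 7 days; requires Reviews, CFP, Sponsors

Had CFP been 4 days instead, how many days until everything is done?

17

Actual critical path: Schedule→Sponsors→Signage = 3+7+7 = 17 ⇒ 17 days.
CFP is off the critical path — its longest chain is 15 days, giving 2 of slack.
No other chain overtakes it, so the finish is 17 days.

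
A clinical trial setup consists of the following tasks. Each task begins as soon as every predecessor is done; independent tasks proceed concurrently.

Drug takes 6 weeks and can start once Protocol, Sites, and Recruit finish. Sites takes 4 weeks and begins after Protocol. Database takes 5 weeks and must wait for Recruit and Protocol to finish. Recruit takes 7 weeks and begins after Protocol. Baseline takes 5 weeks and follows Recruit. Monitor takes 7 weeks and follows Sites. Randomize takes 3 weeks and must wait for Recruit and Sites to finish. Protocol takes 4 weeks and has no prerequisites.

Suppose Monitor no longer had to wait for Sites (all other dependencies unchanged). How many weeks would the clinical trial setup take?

17

With the dependency in place, Protocol→Recruit→Drug = 4+7+6 = 17 sets the finish at 17 weeks.
Without Sites→Monitor, Monitor's earliest start moves from 8 to 0.
After: Protocol→Recruit→Drug = 4+7+6 = 17 → 17 weeks.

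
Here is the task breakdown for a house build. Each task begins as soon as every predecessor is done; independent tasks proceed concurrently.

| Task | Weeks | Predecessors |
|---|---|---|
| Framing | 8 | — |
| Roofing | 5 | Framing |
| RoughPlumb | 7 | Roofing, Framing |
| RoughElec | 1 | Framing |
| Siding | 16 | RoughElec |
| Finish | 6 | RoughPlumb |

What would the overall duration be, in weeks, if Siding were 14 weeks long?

26

As given, the longest chain is Framing→Roofing→RoughPlumb→Finish = 8+5+7+6 = 26, so the finish is 26 weeks.
Siding has 1 week of float (longest path through it is 25).
The critical path is still Framing→Roofing→RoughPlumb→Finish; finish is now 26 weeks.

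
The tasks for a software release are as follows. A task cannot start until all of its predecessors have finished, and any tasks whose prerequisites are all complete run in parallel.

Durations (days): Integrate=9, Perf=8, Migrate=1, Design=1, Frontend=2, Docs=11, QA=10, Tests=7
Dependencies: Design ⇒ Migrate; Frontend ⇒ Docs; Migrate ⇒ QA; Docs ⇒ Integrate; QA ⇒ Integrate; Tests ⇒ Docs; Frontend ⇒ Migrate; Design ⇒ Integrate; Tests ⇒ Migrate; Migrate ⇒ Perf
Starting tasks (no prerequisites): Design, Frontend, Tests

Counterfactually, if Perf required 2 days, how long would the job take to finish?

27

Actual critical path: Tests→Docs→Integrate = 7+11+9 = 27 ⇒ 27 days.
Perf has 11 days of float (longest path through it is 16).
That remains the longest chain; total 27 days.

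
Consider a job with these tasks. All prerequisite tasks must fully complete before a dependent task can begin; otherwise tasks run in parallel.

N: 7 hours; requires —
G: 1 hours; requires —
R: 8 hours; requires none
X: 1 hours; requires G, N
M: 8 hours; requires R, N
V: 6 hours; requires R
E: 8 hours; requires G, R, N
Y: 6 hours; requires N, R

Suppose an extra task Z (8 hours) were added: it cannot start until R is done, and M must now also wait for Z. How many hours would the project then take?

24

Originally the project takes 16 hours.
With Z inserted, M now waits for max(R, N, Z).
New critical path: R→Z→M = 8+8+8 = 24 ⇒ 24 hours.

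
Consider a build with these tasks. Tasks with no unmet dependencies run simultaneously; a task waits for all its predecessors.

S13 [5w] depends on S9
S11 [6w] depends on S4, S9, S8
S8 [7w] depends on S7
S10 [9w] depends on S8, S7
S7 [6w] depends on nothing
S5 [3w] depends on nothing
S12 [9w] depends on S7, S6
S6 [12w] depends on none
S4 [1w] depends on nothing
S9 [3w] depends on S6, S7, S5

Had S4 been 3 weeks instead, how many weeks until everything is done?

The binding path is S7→S8→S10 = 6+7+9 = 22; finish at 22 weeks.
S4 is off the critical path — its longest chain is 7 weeks, giving 15 of slack.
The critical path is still S7→S8→S10; finish is now 22 weeks.

22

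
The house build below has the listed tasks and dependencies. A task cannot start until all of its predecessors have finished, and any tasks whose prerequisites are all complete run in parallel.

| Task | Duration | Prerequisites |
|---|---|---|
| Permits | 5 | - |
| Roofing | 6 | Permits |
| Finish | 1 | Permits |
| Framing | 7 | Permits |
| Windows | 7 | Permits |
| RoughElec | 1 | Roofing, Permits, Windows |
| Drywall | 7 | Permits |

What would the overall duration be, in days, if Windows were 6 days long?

Actual critical path: Permits→Windows→RoughElec = 5+7+1 = 13 ⇒ 13 days.
Since Windows is critical, the -1 change carries straight to that chain (now 12 days).
New critical path: Permits→Framing = 5+7 = 12 ⇒ 12 days.

12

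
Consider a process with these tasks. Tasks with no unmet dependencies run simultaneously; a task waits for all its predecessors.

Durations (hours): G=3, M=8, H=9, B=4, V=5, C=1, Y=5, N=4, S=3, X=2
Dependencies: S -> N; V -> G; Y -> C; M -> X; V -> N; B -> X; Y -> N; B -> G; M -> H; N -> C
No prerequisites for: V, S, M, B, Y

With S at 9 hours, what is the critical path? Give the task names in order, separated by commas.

The binding path is M→H = 8+9 = 17; finish at 17 hours.
S has 9 hours of float (longest path through it is 8).
That remains the longest chain; total 17 hours.

M, H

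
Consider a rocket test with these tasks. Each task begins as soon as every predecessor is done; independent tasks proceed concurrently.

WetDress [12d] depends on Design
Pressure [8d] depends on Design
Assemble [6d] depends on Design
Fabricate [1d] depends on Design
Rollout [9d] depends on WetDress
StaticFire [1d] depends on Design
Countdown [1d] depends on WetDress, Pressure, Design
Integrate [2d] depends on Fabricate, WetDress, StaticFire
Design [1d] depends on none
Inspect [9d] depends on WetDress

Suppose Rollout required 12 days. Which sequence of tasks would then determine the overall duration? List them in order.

Actual critical path: Design→WetDress→Rollout = 1+12+9 = 22 ⇒ 22 days.
Rollout lies on that path, so at 12 days the path becomes 25 days.
No other chain overtakes it, so the finish is 25 days.

Design, WetDress, Rollout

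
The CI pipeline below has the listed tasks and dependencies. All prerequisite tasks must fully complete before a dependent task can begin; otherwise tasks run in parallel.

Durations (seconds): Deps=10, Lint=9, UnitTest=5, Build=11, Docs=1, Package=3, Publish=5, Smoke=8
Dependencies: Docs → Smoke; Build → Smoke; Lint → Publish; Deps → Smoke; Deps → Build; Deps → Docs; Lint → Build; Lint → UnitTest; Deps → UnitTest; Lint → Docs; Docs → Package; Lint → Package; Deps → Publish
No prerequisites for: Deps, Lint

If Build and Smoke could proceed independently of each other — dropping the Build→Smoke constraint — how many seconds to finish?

21

Before: longest chain Deps→Build→Smoke = 10+11+8 = 29, finish 29.
Without Build→Smoke, Smoke's earliest start moves from 21 to 11.
After: Deps→Build = 10+11 = 21 → 21 seconds.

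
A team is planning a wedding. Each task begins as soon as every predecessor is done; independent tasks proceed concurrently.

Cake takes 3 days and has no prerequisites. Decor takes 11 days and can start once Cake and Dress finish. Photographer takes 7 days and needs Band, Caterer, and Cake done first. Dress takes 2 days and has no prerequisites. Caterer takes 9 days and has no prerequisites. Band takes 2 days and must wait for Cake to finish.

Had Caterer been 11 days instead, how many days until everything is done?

18

As given, the longest chain is Caterer→Photographer = 9+7 = 16, so the finish is 16 days.
Caterer is on the critical path; changing it to 11 makes that path 18 days.
That remains the longest chain; total 18 days.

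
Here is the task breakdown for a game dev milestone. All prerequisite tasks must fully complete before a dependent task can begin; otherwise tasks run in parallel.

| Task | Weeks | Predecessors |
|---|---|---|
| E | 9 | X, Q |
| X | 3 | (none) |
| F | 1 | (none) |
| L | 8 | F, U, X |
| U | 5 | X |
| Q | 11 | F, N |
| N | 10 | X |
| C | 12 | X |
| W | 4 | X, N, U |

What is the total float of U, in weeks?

17

The longest chain is X→N→Q→E = 3+10+11+9 = 33; overall finish 33 weeks.
U finishes as early as 8 and must finish by 25.
So U can slip 25 − 8 = 17 weeks.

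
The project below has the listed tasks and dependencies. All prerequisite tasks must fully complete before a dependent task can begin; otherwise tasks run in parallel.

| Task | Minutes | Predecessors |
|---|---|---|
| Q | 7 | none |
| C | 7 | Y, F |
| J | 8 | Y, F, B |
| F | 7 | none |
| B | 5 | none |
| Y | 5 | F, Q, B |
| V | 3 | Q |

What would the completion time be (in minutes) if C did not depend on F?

With the dependency in place, Q→Y→J = 7+5+8 = 20 sets the finish at 20 minutes.
Dropping F→C doesn't change C's earliest start (12); another predecessor still binds.
The longest chain is now Q→Y→J = 7+5+8 = 20, so the schedule takes 20 minutes.

20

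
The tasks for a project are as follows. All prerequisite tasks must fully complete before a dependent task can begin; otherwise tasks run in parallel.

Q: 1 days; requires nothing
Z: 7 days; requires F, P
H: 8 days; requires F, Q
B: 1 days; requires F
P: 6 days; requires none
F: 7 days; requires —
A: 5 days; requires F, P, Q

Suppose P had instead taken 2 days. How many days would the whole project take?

15

As given, the longest chain is F→H = 7+8 = 15, so the finish is 15 days.
The longest path through P is only 13 days, so P has float 2.
No other chain overtakes it, so the finish is 15 days.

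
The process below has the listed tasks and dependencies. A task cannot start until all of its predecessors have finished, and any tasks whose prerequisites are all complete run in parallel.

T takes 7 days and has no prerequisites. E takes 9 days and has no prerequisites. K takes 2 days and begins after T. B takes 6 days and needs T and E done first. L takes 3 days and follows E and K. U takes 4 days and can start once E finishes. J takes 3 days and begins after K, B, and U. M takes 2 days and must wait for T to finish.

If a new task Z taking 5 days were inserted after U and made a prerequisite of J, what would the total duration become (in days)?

21

Originally the process takes 18 days.
With Z inserted, J now waits for max(K, B, U, Z).
New critical path: E→U→Z→J = 9+4+5+3 = 21 ⇒ 21 days.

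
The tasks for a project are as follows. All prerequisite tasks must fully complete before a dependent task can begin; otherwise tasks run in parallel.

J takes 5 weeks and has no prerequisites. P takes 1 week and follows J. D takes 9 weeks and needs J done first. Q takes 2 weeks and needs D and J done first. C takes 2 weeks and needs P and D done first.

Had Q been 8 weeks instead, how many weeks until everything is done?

22

Actual critical path: J→D→Q = 5+9+2 = 16 ⇒ 16 weeks.
Q is on the critical path; changing it to 8 makes that path 22 weeks.
No other chain overtakes it, so the finish is 22 weeks.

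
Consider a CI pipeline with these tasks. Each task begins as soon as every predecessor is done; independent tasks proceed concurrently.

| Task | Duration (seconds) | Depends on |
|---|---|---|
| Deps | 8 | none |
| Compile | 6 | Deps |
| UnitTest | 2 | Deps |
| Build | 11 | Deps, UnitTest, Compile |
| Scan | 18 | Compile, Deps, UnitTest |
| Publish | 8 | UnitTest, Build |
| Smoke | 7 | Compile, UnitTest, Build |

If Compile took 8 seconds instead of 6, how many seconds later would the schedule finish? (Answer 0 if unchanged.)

2

Actual critical path: Deps→Compile→Build→Publish = 8+6+11+8 = 33 ⇒ 33 seconds.
Compile lies on that path, so at 8 seconds the path becomes 35 seconds.
The critical path is still Deps→Compile→Build→Publish; finish is now 35 seconds.
Change in finish: 35 − 33 = +2 seconds.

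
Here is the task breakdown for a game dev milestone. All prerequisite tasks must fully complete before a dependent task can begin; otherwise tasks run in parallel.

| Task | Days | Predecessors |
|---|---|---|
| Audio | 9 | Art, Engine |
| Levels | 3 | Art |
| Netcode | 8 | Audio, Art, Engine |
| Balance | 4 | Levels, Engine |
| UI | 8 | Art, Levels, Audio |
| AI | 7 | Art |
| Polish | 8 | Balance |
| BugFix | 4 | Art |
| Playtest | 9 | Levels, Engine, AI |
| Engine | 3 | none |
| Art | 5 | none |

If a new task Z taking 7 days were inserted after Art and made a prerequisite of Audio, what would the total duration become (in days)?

Originally the job takes 22 days.
With Z inserted, Audio now waits for max(Art, Engine, Z).
New critical path: Art→Z→Audio→UI = 5+7+9+8 = 29 ⇒ 29 days.

29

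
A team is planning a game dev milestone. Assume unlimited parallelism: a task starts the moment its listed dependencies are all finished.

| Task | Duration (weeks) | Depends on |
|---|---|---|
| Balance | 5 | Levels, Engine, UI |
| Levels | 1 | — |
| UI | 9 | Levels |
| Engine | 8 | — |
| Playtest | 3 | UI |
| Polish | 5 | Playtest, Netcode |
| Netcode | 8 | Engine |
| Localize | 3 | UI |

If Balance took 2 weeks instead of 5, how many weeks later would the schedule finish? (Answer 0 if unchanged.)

Critical path before the change: Engine→Netcode→Polish = 8+8+5 = 21 giving 21 weeks.
The longest path through Balance is only 15 weeks, so Balance has float 6.
The critical path is still Engine→Netcode→Polish; finish is now 21 weeks.
Change in finish: 21 − 21 = +0 weeks.

0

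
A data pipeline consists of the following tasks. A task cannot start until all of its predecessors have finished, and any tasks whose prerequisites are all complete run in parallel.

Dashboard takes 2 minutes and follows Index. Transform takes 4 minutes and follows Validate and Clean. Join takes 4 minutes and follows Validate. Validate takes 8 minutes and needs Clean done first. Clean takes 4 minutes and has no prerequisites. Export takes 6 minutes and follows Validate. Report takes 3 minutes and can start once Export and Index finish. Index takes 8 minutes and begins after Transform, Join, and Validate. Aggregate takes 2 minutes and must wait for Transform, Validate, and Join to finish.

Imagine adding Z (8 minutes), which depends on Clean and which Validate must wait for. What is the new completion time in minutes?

Originally the schedule takes 27 minutes.
With Z inserted, Validate now waits for max(Clean, Z).
New critical path: Clean→Z→Validate→Join→Index→Report = 4+8+8+4+8+3 = 35 ⇒ 35 minutes.

35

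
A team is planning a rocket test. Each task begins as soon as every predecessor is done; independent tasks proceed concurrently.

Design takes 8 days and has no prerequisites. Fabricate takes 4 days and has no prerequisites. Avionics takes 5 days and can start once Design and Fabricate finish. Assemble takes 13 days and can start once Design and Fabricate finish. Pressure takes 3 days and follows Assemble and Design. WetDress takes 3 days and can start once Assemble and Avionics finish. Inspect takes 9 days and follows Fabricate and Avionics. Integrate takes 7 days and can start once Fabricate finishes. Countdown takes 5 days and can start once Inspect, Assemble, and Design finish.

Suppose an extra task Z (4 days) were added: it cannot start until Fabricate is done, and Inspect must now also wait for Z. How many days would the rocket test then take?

Originally the rocket test takes 27 days.
With Z inserted, Inspect now waits for max(Fabricate, Avionics, Z).
New critical path: Design→Avionics→Inspect→Countdown = 8+5+9+5 = 27 ⇒ 27 days.

27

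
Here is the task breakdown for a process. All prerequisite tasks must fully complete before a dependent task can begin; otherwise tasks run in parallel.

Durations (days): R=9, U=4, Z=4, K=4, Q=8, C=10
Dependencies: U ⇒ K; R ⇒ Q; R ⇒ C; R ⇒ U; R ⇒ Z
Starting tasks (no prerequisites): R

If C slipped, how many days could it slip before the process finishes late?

The longest chain is R→C = 9+10 = 19; overall finish 19 days.
C finishes as early as 19 and must finish by 19.
Float = 19 − 19 = 0.

0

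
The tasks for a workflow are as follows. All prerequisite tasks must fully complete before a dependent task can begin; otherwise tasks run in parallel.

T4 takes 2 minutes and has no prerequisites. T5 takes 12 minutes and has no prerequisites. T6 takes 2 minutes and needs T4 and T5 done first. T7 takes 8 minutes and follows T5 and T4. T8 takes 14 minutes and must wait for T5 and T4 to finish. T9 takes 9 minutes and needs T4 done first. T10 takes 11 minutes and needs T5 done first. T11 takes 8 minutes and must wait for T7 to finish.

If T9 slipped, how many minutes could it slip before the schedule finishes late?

17

The longest chain is T5→T7→T11 = 12+8+8 = 28; overall finish 28 minutes.
T9 finishes as early as 11 and must finish by 28.
Slack of T9 = 19 − 2 = 17 minutes.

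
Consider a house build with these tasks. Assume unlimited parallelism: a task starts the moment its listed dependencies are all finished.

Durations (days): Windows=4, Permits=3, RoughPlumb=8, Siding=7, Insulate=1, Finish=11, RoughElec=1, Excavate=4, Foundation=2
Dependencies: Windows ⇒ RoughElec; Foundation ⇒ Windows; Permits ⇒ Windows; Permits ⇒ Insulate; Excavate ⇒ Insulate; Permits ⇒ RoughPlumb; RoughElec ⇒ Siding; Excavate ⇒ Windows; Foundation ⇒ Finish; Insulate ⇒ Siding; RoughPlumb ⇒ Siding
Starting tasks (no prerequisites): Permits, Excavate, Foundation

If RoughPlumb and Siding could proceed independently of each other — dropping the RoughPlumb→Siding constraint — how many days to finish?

16

Original critical path: Permits→RoughPlumb→Siding = 3+8+7 = 18 ⇒ 18 days.
Without RoughPlumb→Siding, Siding's earliest start moves from 11 to 9.
New critical path: Excavate→Windows→RoughElec→Siding = 4+4+1+7 = 16 ⇒ 16 days.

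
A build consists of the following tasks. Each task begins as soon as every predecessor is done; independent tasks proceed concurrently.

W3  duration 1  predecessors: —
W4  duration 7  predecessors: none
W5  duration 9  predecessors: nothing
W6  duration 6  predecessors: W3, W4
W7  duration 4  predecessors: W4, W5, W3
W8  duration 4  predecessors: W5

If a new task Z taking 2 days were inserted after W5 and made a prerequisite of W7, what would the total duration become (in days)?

Originally the plan takes 13 days.
With Z inserted, W7 now waits for max(W4, W5, W3, Z).
New critical path: W5→Z→W7 = 9+2+4 = 15 ⇒ 15 days.

15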